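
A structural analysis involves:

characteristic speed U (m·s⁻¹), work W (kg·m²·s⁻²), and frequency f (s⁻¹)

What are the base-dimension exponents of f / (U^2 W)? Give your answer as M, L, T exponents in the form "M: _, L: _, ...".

M: -1, L: -4, T: 3

Collect each base-dimension exponent across the product:
  M: −2·(0) − (1) + (0) = -1
  L: −2·(1) − (2) + (0) = -4
  T: −2·(-1) − (-2) + (-1) = 3
So the dimensions are [M⁻¹ L⁻⁴ T³].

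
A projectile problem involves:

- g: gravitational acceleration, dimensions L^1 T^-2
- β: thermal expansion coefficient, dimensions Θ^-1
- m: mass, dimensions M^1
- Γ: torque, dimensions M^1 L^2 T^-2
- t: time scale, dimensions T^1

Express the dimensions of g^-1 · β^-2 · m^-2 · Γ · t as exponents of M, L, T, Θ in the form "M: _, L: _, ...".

Collect each base-dimension exponent across the product:
  M: −(0) − 2·(0) − 2·(1) + (1) + (0) = -1
  L: −(1) − 2·(0) − 2·(0) + (2) + (0) = 1
  T: −(-2) − 2·(0) − 2·(0) + (-2) + (1) = 1
  Θ: −(0) − 2·(-1) − 2·(0) + (0) + (0) = 2
So the dimensions are [M⁻¹ L T Θ²].

M: -1, L: 1, T: 1, Θ: 2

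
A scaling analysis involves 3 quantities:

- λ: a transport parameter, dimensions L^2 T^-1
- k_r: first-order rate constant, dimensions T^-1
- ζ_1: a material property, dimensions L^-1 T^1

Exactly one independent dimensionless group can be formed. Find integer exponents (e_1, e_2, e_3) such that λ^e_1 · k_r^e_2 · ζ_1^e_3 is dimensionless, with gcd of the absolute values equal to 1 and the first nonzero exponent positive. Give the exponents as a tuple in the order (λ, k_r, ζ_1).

L: e_1·(2) + e_2·(0) + e_3·(-1) = 0
T: e_1·(-1) + e_2·(-1) + e_3·(1) = 0
Solving this homogeneous linear system for the smallest-integer solution (first nonzero entry positive) gives (1, 1, 2).

(1, 1, 2)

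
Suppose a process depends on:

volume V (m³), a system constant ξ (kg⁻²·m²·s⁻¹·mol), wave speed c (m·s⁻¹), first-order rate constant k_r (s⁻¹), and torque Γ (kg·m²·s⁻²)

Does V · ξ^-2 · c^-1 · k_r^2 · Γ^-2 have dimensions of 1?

no

Sum the exponent of each base dimension across the product:
  M: [V]_M − 2·[ξ]_M − [c]_M + 2·[k_r]_M − 2·[Γ]_M = (0) − 2·(-2) − (0) + 2·(0) − 2·(1) = 2
  L: [V]_L − 2·[ξ]_L − [c]_L + 2·[k_r]_L − 2·[Γ]_L = (3) − 2·(2) − (1) + 2·(0) − 2·(2) = -6
  T: [V]_T − 2·[ξ]_T − [c]_T + 2·[k_r]_T − 2·[Γ]_T = (0) − 2·(-1) − (-1) + 2·(-1) − 2·(-2) = 5
  N: [V]_N − 2·[ξ]_N − [c]_N + 2·[k_r]_N − 2·[Γ]_N = (0) − 2·(1) − (0) + 2·(0) − 2·(0) = -2
Net dimensions [M² L⁻⁶ T⁵ N⁻²] ≠ [1] — not dimensionless.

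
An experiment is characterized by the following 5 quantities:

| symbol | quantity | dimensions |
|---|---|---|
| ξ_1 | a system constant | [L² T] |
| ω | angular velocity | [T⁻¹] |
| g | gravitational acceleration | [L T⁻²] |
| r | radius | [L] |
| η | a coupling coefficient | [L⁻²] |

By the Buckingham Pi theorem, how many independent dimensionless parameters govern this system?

There are 5 variables and 2 base dimensions (L, T).
The dimension matrix has rank 2.
Independent dimensionless groups: 5 − 2 = 3.

3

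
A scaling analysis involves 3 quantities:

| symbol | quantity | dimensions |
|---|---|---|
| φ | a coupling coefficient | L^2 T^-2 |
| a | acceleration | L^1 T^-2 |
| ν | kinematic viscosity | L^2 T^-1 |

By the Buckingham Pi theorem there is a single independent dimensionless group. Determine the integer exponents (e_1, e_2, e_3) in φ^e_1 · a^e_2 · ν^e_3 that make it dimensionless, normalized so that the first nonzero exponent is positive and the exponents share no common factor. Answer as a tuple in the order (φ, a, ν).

L: e_1·(2) + e_2·(1) + e_3·(2) = 0
T: e_1·(-2) + e_2·(-2) + e_3·(-1) = 0
Solving this homogeneous linear system for the smallest-integer solution (first nonzero entry positive) gives (3, -2, -2).

(3, -2, -2)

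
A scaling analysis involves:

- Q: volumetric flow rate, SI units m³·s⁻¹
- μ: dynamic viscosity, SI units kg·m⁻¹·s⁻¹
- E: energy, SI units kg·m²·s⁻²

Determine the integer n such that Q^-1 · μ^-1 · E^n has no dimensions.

Balance the M exponent: (1)·n from E, plus −(0) − (1) = -1 from the rest, must sum to zero.
n − 1 = 0, so n = 1.

1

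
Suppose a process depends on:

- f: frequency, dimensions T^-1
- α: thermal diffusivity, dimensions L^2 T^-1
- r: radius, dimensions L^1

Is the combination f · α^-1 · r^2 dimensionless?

Sum the exponent of each base dimension across the product:
  M: [f]_M − [α]_M + 2·[r]_M = (0) − (0) + 2·(0) = 0
  L: [f]_L − [α]_L + 2·[r]_L = (0) − (2) + 2·(1) = 0
  T: [f]_T − [α]_T + 2·[r]_T = (-1) − (-1) + 2·(0) = 0
All base exponents vanish — dimensionless.

yes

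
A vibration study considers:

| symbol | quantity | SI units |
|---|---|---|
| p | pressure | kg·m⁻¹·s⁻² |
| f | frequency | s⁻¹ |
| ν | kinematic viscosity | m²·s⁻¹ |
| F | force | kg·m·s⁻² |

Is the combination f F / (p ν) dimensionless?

yes

Sum the exponent of each base dimension across the product:
  M: −[p]_M + [f]_M − [ν]_M + [F]_M = −(1) + (0) − (0) + (1) = 0
  L: −[p]_L + [f]_L − [ν]_L + [F]_L = −(-1) + (0) − (2) + (1) = 0
  T: −[p]_T + [f]_T − [ν]_T + [F]_T = −(-2) + (-1) − (-1) + (-2) = 0
All base exponents vanish — dimensionless.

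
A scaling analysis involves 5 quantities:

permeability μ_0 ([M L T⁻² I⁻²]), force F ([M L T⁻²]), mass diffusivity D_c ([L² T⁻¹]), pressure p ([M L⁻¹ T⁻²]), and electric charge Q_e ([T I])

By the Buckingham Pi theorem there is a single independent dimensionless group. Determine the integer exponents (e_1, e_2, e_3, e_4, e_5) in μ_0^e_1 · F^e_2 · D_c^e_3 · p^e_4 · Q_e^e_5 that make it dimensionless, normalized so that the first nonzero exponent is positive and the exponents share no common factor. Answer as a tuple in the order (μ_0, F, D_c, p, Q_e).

M: e_1·(1) + e_2·(1) + e_3·(0) + e_4·(1) + e_5·(0) = 0
L: e_1·(1) + e_2·(1) + e_3·(2) + e_4·(-1) + e_5·(0) = 0
T: e_1·(-2) + e_2·(-2) + e_3·(-1) + e_4·(-2) + e_5·(1) = 0
I: e_1·(-2) + e_2·(0) + e_3·(0) + e_4·(0) + e_5·(1) = 0
Solving this homogeneous linear system for the smallest-integer solution (first nonzero entry positive) gives (1, -3, 2, 2, 2).

(1, -3, 2, 2, 2)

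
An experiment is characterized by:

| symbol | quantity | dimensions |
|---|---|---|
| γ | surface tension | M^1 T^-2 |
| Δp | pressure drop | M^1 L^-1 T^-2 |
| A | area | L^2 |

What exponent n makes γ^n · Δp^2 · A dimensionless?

Balance the M exponent: (1)·n from γ, plus 2·(1) + (0) = 2 from the rest, must sum to zero.
n + 2 = 0, so n = -2.

-2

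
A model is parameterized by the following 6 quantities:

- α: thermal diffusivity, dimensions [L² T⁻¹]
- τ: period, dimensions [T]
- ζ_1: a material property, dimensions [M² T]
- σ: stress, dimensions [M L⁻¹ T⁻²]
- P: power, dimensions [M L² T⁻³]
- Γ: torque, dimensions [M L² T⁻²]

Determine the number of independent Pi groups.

3

There are 6 variables and 3 base dimensions (M, L, T).
The dimension matrix has rank 3.
Independent dimensionless groups: 6 − 3 = 3.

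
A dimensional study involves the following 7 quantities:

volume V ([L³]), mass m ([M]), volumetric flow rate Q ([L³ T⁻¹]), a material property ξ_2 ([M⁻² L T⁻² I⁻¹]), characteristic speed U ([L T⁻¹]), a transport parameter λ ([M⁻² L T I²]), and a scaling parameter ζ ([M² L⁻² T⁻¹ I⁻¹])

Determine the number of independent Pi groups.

3

There are 7 variables and 4 base dimensions (M, L, T, I).
The dimension matrix has rank 4.
Independent dimensionless groups: 7 − 4 = 3.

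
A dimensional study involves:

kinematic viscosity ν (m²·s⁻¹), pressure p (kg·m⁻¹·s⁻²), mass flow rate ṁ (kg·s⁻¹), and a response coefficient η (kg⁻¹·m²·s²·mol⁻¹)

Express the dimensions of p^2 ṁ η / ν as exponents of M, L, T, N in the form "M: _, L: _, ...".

M: 2, L: -2, T: -2, N: -1

Collect each base-dimension exponent across the product:
  M: −(0) + 2·(1) + (1) + (-1) = 2
  L: −(2) + 2·(-1) + (0) + (2) = -2
  T: −(-1) + 2·(-2) + (-1) + (2) = -2
  N: −(0) + 2·(0) + (0) + (-1) = -1
So the dimensions are [M² L⁻² T⁻² N⁻¹].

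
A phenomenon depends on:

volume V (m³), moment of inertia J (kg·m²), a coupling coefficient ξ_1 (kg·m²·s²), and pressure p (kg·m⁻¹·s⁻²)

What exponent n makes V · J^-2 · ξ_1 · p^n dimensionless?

Balance the M exponent: (1)·n from p, plus (0) − 2·(1) + (1) = -1 from the rest, must sum to zero.
n − 1 = 0, so n = 1.

1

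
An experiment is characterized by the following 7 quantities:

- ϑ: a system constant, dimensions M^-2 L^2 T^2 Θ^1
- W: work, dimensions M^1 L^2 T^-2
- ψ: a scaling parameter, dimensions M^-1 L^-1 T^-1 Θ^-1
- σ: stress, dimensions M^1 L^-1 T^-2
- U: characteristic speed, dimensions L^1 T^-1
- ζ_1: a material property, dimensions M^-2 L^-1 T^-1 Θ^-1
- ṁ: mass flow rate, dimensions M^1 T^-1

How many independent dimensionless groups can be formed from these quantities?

3

There are 7 variables and 4 base dimensions (M, L, T, Θ).
The dimension matrix has rank 4.
Independent dimensionless groups: 7 − 4 = 3.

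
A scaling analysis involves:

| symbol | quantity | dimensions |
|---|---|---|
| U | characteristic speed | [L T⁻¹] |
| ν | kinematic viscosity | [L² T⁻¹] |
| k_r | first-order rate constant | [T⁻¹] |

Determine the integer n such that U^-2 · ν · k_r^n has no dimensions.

Balance the T exponent: (-1)·n from k_r, plus −2·(-1) + (-1) = 1 from the rest, must sum to zero.
−n + 1 = 0, so n = 1.

1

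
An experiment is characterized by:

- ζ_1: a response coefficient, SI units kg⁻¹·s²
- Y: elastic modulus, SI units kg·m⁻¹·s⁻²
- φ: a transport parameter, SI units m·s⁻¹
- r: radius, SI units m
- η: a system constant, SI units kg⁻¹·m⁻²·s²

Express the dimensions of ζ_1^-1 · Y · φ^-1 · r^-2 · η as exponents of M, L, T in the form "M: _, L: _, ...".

M: 1, L: -6, T: -1

Collect each base-dimension exponent across the product:
  M: −(-1) + (1) − (0) − 2·(0) + (-1) = 1
  L: −(0) + (-1) − (1) − 2·(1) + (-2) = -6
  T: −(2) + (-2) − (-1) − 2·(0) + (2) = -1
So the dimensions are [M L⁻⁶ T⁻¹].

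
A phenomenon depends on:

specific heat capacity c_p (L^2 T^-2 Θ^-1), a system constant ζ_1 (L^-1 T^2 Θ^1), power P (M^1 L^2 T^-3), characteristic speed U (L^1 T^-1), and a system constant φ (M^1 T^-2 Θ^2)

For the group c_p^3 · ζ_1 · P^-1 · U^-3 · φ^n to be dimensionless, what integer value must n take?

1

Balance the M exponent: (1)·n from φ, plus 3·(0) + (0) − (1) − 3·(0) = -1 from the rest, must sum to zero.
n − 1 = 0, so n = 1.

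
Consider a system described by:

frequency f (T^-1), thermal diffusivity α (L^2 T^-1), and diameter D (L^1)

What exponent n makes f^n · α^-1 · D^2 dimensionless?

1

Balance the T exponent: (-1)·n from f, plus −(-1) + 2·(0) = 1 from the rest, must sum to zero.
−n + 1 = 0, so n = 1.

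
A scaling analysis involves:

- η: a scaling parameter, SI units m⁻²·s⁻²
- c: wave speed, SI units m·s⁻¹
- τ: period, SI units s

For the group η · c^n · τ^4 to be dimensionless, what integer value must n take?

Balance the L exponent: (1)·n from c, plus (-2) + 4·(0) = -2 from the rest, must sum to zero.
n − 2 = 0, so n = 2.

2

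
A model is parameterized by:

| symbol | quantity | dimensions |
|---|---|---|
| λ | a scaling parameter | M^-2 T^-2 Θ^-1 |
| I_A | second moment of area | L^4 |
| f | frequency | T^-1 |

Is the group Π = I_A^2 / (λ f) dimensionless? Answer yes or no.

no

Sum the exponent of each base dimension across the product:
  M: −[λ]_M + 2·[I_A]_M − [f]_M = −(-2) + 2·(0) − (0) = 2
  L: −[λ]_L + 2·[I_A]_L − [f]_L = −(0) + 2·(4) − (0) = 8
  T: −[λ]_T + 2·[I_A]_T − [f]_T = −(-2) + 2·(0) − (-1) = 3
  Θ: −[λ]_Θ + 2·[I_A]_Θ − [f]_Θ = −(-1) + 2·(0) − (0) = 1
Net dimensions [M² L⁸ T³ Θ] ≠ [1] — not dimensionless.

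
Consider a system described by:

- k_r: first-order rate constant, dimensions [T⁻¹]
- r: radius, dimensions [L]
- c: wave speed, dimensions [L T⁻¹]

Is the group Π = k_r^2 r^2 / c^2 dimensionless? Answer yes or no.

Sum the exponent of each base dimension across the product:
  M: 2·[k_r]_M + 2·[r]_M − 2·[c]_M = 2·(0) + 2·(0) − 2·(0) = 0
  L: 2·[k_r]_L + 2·[r]_L − 2·[c]_L = 2·(0) + 2·(1) − 2·(1) = 0
  T: 2·[k_r]_T + 2·[r]_T − 2·[c]_T = 2·(-1) + 2·(0) − 2·(-1) = 0
All base exponents vanish — dimensionless.

yes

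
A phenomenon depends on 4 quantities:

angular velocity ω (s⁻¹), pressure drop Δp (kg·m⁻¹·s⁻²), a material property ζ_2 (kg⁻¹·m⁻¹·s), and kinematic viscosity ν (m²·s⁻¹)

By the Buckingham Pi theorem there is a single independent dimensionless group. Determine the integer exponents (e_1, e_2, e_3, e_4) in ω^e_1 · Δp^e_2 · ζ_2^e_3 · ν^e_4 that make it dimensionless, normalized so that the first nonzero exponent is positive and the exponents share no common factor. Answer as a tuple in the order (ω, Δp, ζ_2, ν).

M: e_1·(0) + e_2·(1) + e_3·(-1) + e_4·(0) = 0
L: e_1·(0) + e_2·(-1) + e_3·(-1) + e_4·(2) = 0
T: e_1·(-1) + e_2·(-2) + e_3·(1) + e_4·(-1) = 0
Solving this homogeneous linear system for the smallest-integer solution (first nonzero entry positive) gives (2, -1, -1, -1).

(2, -1, -1, -1)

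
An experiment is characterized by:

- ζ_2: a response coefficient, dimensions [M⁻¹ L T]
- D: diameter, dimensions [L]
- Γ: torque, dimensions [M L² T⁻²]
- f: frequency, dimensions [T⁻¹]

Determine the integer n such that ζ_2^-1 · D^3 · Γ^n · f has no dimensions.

-1

Balance the M exponent: (1)·n from Γ, plus −(-1) + 3·(0) + (0) = 1 from the rest, must sum to zero.
n + 1 = 0, so n = -1.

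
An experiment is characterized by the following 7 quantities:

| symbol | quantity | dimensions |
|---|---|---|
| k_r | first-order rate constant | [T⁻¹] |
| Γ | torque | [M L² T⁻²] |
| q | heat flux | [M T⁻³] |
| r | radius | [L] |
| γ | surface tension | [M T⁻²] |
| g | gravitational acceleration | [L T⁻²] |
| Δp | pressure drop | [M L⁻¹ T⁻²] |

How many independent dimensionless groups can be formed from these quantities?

4

There are 7 variables and 3 base dimensions (M, L, T).
The dimension matrix has rank 3.
Independent dimensionless groups: 7 − 3 = 4.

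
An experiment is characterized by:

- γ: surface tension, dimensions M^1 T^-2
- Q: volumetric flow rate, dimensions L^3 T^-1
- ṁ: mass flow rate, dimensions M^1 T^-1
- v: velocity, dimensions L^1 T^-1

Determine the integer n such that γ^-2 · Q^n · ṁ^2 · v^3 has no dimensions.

-1

Balance the L exponent: (3)·n from Q, plus −2·(0) + 2·(0) + 3·(1) = 3 from the rest, must sum to zero.
3n + 3 = 0, so n = -1.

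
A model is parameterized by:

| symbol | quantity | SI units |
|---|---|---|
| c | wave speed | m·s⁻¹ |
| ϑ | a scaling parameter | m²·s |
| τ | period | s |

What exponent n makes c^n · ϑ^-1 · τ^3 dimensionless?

Balance the L exponent: (1)·n from c, plus −(2) + 3·(0) = -2 from the rest, must sum to zero.
n − 2 = 0, so n = 2.

2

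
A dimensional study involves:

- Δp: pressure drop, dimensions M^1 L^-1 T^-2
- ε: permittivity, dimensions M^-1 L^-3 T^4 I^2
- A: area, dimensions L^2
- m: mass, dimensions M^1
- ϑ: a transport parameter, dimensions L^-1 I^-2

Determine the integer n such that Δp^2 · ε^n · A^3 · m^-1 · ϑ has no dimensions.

1

Balance the M exponent: (-1)·n from ε, plus 2·(1) + 3·(0) − (1) + (0) = 1 from the rest, must sum to zero.
−n + 1 = 0, so n = 1.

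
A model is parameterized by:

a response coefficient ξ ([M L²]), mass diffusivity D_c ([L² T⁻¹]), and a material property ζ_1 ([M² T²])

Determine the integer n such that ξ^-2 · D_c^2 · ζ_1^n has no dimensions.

Balance the M exponent: (2)·n from ζ_1, plus −2·(1) + 2·(0) = -2 from the rest, must sum to zero.
2n − 2 = 0, so n = 1.

1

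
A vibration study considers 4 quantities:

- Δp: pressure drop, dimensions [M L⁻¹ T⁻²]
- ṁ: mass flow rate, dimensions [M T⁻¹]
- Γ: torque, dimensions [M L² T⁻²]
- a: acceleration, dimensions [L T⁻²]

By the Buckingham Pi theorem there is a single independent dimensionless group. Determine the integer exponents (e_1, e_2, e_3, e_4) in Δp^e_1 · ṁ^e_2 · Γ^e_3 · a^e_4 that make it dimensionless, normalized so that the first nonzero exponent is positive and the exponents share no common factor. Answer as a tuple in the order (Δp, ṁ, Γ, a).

(1, -2, 1, -1)

M: e_1·(1) + e_2·(1) + e_3·(1) + e_4·(0) = 0
L: e_1·(-1) + e_2·(0) + e_3·(2) + e_4·(1) = 0
T: e_1·(-2) + e_2·(-1) + e_3·(-2) + e_4·(-2) = 0
Solving this homogeneous linear system for the smallest-integer solution (first nonzero entry positive) gives (1, -2, 1, -1).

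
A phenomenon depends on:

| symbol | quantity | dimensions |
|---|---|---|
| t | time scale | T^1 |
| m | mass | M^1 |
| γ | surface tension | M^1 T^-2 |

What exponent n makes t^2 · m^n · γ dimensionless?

Balance the M exponent: (1)·n from m, plus 2·(0) + (1) = 1 from the rest, must sum to zero.
n + 1 = 0, so n = -1.

-1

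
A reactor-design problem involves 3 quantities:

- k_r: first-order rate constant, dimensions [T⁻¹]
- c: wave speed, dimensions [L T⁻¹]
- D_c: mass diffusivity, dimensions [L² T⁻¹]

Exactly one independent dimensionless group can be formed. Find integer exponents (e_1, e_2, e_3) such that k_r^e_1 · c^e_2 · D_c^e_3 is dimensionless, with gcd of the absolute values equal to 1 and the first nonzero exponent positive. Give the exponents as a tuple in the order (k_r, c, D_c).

(1, -2, 1)

L: e_1·(0) + e_2·(1) + e_3·(2) = 0
T: e_1·(-1) + e_2·(-1) + e_3·(-1) = 0
Solving this homogeneous linear system for the smallest-integer solution (first nonzero entry positive) gives (1, -2, 1).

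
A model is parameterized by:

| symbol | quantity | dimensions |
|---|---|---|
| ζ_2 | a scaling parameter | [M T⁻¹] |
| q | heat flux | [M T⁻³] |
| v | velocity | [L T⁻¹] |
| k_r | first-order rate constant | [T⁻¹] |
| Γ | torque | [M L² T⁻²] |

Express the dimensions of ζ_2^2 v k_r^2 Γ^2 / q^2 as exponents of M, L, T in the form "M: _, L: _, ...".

Collect each base-dimension exponent across the product:
  M: 2·(1) − 2·(1) + (0) + 2·(0) + 2·(1) = 2
  L: 2·(0) − 2·(0) + (1) + 2·(0) + 2·(2) = 5
  T: 2·(-1) − 2·(-3) + (-1) + 2·(-1) + 2·(-2) = -3
So the dimensions are [M² L⁵ T⁻³].

M: 2, L: 5, T: -3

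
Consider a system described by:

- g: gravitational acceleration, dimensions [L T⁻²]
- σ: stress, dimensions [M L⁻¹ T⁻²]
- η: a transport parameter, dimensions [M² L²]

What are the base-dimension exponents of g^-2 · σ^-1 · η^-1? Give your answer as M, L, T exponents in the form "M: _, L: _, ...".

Collect each base-dimension exponent across the product:
  M: −2·(0) − (1) − (2) = -3
  L: −2·(1) − (-1) − (2) = -3
  T: −2·(-2) − (-2) − (0) = 6
So the dimensions are [M⁻³ L⁻³ T⁶].

M: -3, L: -3, T: 6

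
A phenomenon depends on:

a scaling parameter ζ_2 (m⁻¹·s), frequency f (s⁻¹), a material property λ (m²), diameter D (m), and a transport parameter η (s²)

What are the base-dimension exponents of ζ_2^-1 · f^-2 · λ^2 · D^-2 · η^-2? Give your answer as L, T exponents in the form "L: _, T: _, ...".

Collect each base-dimension exponent across the product:
  L: −(-1) − 2·(0) + 2·(2) − 2·(1) − 2·(0) = 3
  T: −(1) − 2·(-1) + 2·(0) − 2·(0) − 2·(2) = -3
So the dimensions are [L³ T⁻³].

L: 3, T: -3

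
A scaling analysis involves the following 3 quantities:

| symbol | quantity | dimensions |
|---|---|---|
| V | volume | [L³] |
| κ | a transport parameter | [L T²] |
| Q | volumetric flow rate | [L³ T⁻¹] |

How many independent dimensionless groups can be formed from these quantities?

There are 3 variables and 2 base dimensions (L, T).
The dimension matrix has rank 2.
Independent dimensionless groups: 3 − 2 = 1.

1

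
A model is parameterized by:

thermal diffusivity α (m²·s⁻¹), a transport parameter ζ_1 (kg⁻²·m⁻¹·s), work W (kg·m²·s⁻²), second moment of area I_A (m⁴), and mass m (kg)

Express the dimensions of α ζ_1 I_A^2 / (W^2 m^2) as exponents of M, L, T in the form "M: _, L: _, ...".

Collect each base-dimension exponent across the product:
  M: (0) + (-2) − 2·(1) + 2·(0) − 2·(1) = -6
  L: (2) + (-1) − 2·(2) + 2·(4) − 2·(0) = 5
  T: (-1) + (1) − 2·(-2) + 2·(0) − 2·(0) = 4
So the dimensions are [M⁻⁶ L⁵ T⁴].

M: -6, L: 5, T: 4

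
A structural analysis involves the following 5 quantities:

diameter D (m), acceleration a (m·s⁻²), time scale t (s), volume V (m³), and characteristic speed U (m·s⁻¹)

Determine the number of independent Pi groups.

There are 5 variables and 2 base dimensions (L, T).
The dimension matrix has rank 2.
Independent dimensionless groups: 5 − 2 = 3.

3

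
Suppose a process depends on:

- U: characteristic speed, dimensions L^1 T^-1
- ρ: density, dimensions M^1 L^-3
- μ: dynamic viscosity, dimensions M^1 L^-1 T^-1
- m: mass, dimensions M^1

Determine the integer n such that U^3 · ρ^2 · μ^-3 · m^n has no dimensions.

1

Balance the M exponent: (1)·n from m, plus 3·(0) + 2·(1) − 3·(1) = -1 from the rest, must sum to zero.
n − 1 = 0, so n = 1.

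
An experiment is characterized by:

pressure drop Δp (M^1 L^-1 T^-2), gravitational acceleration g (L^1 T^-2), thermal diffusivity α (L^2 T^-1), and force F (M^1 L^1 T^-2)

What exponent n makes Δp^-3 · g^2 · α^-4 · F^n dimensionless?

Balance the M exponent: (1)·n from F, plus −3·(1) + 2·(0) − 4·(0) = -3 from the rest, must sum to zero.
n − 3 = 0, so n = 3.

3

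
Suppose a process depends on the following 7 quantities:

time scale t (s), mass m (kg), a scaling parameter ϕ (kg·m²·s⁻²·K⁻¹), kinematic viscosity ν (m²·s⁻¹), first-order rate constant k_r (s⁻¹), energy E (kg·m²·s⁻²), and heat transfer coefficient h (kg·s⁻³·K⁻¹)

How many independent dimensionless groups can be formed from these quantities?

3

There are 7 variables and 4 base dimensions (M, L, T, Θ).
The dimension matrix has rank 4.
Independent dimensionless groups: 7 − 4 = 3.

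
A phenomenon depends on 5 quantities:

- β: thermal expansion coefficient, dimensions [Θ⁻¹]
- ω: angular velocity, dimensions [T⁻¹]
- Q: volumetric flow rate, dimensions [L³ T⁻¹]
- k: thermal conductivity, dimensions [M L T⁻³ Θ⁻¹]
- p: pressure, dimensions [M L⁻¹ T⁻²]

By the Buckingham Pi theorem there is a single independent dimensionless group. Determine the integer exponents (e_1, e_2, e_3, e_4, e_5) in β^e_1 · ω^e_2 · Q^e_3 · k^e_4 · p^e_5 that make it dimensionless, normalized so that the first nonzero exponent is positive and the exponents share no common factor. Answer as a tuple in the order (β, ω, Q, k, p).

M: e_1·(0) + e_2·(0) + e_3·(0) + e_4·(1) + e_5·(1) = 0
L: e_1·(0) + e_2·(0) + e_3·(3) + e_4·(1) + e_5·(-1) = 0
T: e_1·(0) + e_2·(-1) + e_3·(-1) + e_4·(-3) + e_5·(-2) = 0
Θ: e_1·(-1) + e_2·(0) + e_3·(0) + e_4·(-1) + e_5·(0) = 0
Solving this homogeneous linear system for the smallest-integer solution (first nonzero entry positive) gives (3, 1, 2, -3, 3).

(3, 1, 2, -3, 3)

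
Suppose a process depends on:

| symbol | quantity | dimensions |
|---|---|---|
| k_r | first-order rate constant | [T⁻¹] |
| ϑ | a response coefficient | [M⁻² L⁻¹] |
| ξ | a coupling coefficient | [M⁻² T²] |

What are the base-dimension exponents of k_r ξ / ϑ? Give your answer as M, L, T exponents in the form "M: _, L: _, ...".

M: 0, L: 1, T: 1

Collect each base-dimension exponent across the product:
  M: (0) − (-2) + (-2) = 0
  L: (0) − (-1) + (0) = 1
  T: (-1) − (0) + (2) = 1
So the dimensions are [L T].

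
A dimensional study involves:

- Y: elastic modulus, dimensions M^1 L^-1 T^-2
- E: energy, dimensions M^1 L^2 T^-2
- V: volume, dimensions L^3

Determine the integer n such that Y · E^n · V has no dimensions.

Balance the M exponent: (1)·n from E, plus (1) + (0) = 1 from the rest, must sum to zero.
n + 1 = 0, so n = -1.

-1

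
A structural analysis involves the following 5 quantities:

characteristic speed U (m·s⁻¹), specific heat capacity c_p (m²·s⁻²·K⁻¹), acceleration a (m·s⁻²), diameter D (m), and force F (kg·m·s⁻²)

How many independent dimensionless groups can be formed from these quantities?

1

There are 5 variables and 4 base dimensions (M, L, T, Θ).
The dimension matrix has rank 4.
Independent dimensionless groups: 5 − 4 = 1.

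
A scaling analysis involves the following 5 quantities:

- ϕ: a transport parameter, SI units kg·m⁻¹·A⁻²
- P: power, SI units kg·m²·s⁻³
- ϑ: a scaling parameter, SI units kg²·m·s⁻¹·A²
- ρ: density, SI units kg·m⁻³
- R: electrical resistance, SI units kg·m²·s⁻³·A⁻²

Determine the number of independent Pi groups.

There are 5 variables and 4 base dimensions (M, L, T, I).
The dimension matrix has rank 4.
Independent dimensionless groups: 5 − 4 = 1.

1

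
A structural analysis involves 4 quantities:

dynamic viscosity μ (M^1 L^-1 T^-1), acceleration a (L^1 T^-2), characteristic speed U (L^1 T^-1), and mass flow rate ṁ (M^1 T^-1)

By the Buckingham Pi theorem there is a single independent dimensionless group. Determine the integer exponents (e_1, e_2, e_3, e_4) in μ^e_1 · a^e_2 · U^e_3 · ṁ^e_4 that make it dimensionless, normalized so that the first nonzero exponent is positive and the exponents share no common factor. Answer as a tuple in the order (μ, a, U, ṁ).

(1, -1, 2, -1)

M: e_1·(1) + e_2·(0) + e_3·(0) + e_4·(1) = 0
L: e_1·(-1) + e_2·(1) + e_3·(1) + e_4·(0) = 0
T: e_1·(-1) + e_2·(-2) + e_3·(-1) + e_4·(-1) = 0
Solving this homogeneous linear system for the smallest-integer solution (first nonzero entry positive) gives (1, -1, 2, -1).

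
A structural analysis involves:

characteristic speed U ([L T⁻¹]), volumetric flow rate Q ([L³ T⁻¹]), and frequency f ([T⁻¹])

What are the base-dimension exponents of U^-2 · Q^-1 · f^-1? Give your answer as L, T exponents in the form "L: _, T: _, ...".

L: -5, T: 4

Collect each base-dimension exponent across the product:
  L: −2·(1) − (3) − (0) = -5
  T: −2·(-1) − (-1) − (-1) = 4
So the dimensions are [L⁻⁵ T⁴].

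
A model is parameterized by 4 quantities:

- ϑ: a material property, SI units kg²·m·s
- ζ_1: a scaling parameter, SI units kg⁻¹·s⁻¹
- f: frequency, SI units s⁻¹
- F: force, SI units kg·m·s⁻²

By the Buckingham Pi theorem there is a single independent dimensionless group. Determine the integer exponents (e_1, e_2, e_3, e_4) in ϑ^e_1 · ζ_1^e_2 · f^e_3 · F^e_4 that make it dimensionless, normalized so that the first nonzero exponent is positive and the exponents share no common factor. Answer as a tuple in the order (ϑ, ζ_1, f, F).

(1, 1, 2, -1)

M: e_1·(2) + e_2·(-1) + e_3·(0) + e_4·(1) = 0
L: e_1·(1) + e_2·(0) + e_3·(0) + e_4·(1) = 0
T: e_1·(1) + e_2·(-1) + e_3·(-1) + e_4·(-2) = 0
Solving this homogeneous linear system for the smallest-integer solution (first nonzero entry positive) gives (1, 1, 2, -1).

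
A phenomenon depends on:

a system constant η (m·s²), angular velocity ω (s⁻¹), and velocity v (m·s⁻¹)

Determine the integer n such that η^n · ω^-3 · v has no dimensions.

Balance the L exponent: (1)·n from η, plus −3·(0) + (1) = 1 from the rest, must sum to zero.
n + 1 = 0, so n = -1.

-1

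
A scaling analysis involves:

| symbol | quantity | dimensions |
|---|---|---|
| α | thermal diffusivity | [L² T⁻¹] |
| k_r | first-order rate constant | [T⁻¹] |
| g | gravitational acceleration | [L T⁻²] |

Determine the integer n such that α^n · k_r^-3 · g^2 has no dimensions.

Balance the L exponent: (2)·n from α, plus −3·(0) + 2·(1) = 2 from the rest, must sum to zero.
2n + 2 = 0, so n = -1.

-1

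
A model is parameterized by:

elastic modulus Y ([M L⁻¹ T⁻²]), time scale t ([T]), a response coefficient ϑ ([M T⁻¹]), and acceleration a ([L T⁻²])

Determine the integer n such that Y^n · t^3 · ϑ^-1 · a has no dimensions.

Balance the M exponent: (1)·n from Y, plus 3·(0) − (1) + (0) = -1 from the rest, must sum to zero.
n − 1 = 0, so n = 1.

1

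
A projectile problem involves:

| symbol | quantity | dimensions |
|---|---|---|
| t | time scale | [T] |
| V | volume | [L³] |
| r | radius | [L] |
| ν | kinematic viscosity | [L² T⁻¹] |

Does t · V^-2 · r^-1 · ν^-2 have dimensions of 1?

Sum the exponent of each base dimension across the product:
  L: [t]_L − 2·[V]_L − [r]_L − 2·[ν]_L = (0) − 2·(3) − (1) − 2·(2) = -11
  T: [t]_T − 2·[V]_T − [r]_T − 2·[ν]_T = (1) − 2·(0) − (0) − 2·(-1) = 3
Net dimensions [L⁻¹¹ T³] ≠ [1] — not dimensionless.

no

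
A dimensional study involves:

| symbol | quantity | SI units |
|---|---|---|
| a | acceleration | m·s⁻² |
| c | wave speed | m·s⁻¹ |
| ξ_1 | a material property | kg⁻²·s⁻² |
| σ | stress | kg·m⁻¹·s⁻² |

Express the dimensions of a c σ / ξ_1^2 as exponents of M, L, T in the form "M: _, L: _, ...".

M: 5, L: 1, T: -1

Collect each base-dimension exponent across the product:
  M: (0) + (0) − 2·(-2) + (1) = 5
  L: (1) + (1) − 2·(0) + (-1) = 1
  T: (-2) + (-1) − 2·(-2) + (-2) = -1
So the dimensions are [M⁵ L T⁻¹].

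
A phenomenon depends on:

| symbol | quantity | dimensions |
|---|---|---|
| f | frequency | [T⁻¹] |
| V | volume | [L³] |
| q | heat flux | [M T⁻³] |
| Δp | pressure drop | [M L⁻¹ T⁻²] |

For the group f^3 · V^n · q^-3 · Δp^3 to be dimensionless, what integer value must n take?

Balance the L exponent: (3)·n from V, plus 3·(0) − 3·(0) + 3·(-1) = -3 from the rest, must sum to zero.
3n − 3 = 0, so n = 1.

1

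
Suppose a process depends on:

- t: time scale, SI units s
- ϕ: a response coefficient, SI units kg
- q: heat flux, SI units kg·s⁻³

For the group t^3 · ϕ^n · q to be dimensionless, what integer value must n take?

-1

Balance the M exponent: (1)·n from ϕ, plus 3·(0) + (1) = 1 from the rest, must sum to zero.
n + 1 = 0, so n = -1.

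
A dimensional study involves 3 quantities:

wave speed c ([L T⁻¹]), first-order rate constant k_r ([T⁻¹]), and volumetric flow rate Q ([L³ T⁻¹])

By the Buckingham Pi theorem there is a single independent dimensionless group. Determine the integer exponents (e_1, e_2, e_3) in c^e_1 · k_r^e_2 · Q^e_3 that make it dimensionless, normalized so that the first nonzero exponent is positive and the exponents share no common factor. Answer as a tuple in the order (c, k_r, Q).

(3, -2, -1)

L: e_1·(1) + e_2·(0) + e_3·(3) = 0
T: e_1·(-1) + e_2·(-1) + e_3·(-1) = 0
Solving this homogeneous linear system for the smallest-integer solution (first nonzero entry positive) gives (3, -2, -1).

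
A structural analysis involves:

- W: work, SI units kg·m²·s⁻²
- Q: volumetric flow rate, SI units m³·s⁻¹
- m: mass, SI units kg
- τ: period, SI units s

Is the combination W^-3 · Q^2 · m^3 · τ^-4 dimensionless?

yes

Sum the exponent of each base dimension across the product:
  M: −3·[W]_M + 2·[Q]_M + 3·[m]_M − 4·[τ]_M = −3·(1) + 2·(0) + 3·(1) − 4·(0) = 0
  L: −3·[W]_L + 2·[Q]_L + 3·[m]_L − 4·[τ]_L = −3·(2) + 2·(3) + 3·(0) − 4·(0) = 0
  T: −3·[W]_T + 2·[Q]_T + 3·[m]_T − 4·[τ]_T = −3·(-2) + 2·(-1) + 3·(0) − 4·(1) = 0
All base exponents vanish — dimensionless.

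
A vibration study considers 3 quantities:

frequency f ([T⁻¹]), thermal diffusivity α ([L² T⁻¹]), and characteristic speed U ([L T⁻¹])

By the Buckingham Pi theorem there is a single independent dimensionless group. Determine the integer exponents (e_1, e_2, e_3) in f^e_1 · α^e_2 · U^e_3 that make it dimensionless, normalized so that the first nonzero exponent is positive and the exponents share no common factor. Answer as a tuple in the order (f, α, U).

(1, 1, -2)

L: e_1·(0) + e_2·(2) + e_3·(1) = 0
T: e_1·(-1) + e_2·(-1) + e_3·(-1) = 0
Solving this homogeneous linear system for the smallest-integer solution (first nonzero entry positive) gives (1, 1, -2).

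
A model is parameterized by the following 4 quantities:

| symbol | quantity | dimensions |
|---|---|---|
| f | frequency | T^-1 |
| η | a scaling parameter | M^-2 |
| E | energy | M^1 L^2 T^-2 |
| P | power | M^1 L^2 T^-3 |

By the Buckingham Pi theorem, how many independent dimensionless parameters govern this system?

There are 4 variables and 3 base dimensions (M, L, T).
The dimension matrix has rank 3.
Independent dimensionless groups: 4 − 3 = 1.

1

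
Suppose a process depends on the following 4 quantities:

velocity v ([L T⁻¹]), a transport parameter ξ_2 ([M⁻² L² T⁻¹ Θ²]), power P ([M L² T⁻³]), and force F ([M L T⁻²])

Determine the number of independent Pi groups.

1

There are 4 variables and 4 base dimensions (M, L, T, Θ).
The dimension matrix has rank 3 (less than 4: the dimension vectors are linearly dependent).
Independent dimensionless groups: 4 − 3 = 1.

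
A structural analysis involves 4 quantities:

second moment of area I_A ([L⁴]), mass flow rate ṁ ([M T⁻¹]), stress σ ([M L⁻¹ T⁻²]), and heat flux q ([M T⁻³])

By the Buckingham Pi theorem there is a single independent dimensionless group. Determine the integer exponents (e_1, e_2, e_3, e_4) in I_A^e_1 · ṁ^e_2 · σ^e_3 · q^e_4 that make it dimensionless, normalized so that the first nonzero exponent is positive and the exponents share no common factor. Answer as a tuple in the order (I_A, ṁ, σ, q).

M: e_1·(0) + e_2·(1) + e_3·(1) + e_4·(1) = 0
L: e_1·(4) + e_2·(0) + e_3·(-1) + e_4·(0) = 0
T: e_1·(0) + e_2·(-1) + e_3·(-2) + e_4·(-3) = 0
Solving this homogeneous linear system for the smallest-integer solution (first nonzero entry positive) gives (1, -2, 4, -2).

(1, -2, 4, -2)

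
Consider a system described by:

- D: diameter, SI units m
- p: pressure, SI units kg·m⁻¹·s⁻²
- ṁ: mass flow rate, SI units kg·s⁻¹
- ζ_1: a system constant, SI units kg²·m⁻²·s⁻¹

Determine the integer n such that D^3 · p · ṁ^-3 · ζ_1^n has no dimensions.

1

Balance the M exponent: (2)·n from ζ_1, plus 3·(0) + (1) − 3·(1) = -2 from the rest, must sum to zero.
2n − 2 = 0, so n = 1.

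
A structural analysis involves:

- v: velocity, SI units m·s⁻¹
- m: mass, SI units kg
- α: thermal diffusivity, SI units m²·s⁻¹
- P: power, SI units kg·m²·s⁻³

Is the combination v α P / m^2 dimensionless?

Sum the exponent of each base dimension across the product:
  M: [v]_M − 2·[m]_M + [α]_M + [P]_M = (0) − 2·(1) + (0) + (1) = -1
  L: [v]_L − 2·[m]_L + [α]_L + [P]_L = (1) − 2·(0) + (2) + (2) = 5
  T: [v]_T − 2·[m]_T + [α]_T + [P]_T = (-1) − 2·(0) + (-1) + (-3) = -5
Net dimensions [M⁻¹ L⁵ T⁻⁵] ≠ [1] — not dimensionless.

no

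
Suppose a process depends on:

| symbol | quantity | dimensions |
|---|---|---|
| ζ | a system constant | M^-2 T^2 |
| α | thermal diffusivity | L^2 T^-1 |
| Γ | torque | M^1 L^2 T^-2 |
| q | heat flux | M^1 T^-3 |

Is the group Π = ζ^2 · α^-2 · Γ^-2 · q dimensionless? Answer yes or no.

no

Sum the exponent of each base dimension across the product:
  M: 2·[ζ]_M − 2·[α]_M − 2·[Γ]_M + [q]_M = 2·(-2) − 2·(0) − 2·(1) + (1) = -5
  L: 2·[ζ]_L − 2·[α]_L − 2·[Γ]_L + [q]_L = 2·(0) − 2·(2) − 2·(2) + (0) = -8
  T: 2·[ζ]_T − 2·[α]_T − 2·[Γ]_T + [q]_T = 2·(2) − 2·(-1) − 2·(-2) + (-3) = 7
Net dimensions [M⁻⁵ L⁻⁸ T⁷] ≠ [1] — not dimensionless.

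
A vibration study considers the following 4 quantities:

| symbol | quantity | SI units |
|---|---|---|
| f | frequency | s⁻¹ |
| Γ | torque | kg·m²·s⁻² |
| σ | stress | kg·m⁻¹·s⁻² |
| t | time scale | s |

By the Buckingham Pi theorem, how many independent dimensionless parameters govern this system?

There are 4 variables and 3 base dimensions (M, L, T).
The dimension matrix has rank 3.
Independent dimensionless groups: 4 − 3 = 1.

1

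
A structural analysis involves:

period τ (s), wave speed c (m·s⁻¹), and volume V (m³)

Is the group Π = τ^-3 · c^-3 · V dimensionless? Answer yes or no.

yes

Sum the exponent of each base dimension across the product:
  L: −3·[τ]_L − 3·[c]_L + [V]_L = −3·(0) − 3·(1) + (3) = 0
  T: −3·[τ]_T − 3·[c]_T + [V]_T = −3·(1) − 3·(-1) + (0) = 0
All base exponents vanish — dimensionless.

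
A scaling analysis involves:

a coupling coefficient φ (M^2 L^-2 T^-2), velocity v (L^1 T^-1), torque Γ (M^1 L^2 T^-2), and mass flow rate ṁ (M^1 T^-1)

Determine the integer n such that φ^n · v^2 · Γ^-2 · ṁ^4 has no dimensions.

-1

Balance the M exponent: (2)·n from φ, plus 2·(0) − 2·(1) + 4·(1) = 2 from the rest, must sum to zero.
2n + 2 = 0, so n = -1.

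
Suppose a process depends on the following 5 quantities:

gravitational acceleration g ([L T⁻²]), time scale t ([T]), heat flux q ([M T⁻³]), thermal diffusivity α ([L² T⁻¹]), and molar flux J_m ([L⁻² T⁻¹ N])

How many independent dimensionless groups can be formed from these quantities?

1

There are 5 variables and 4 base dimensions (M, L, T, N).
The dimension matrix has rank 4.
Independent dimensionless groups: 5 − 4 = 1.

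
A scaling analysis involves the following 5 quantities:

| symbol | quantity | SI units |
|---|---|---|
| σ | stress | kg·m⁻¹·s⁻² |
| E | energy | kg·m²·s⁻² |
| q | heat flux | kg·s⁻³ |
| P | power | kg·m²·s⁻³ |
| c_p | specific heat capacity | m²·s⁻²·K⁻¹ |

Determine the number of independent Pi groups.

There are 5 variables and 4 base dimensions (M, L, T, Θ).
The dimension matrix has rank 4.
Independent dimensionless groups: 5 − 4 = 1.

1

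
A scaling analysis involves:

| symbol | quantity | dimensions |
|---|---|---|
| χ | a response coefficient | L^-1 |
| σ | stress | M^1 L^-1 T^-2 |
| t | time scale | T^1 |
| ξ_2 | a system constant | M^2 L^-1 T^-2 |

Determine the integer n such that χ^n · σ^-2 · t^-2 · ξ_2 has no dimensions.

Balance the L exponent: (-1)·n from χ, plus −2·(-1) − 2·(0) + (-1) = 1 from the rest, must sum to zero.
−n + 1 = 0, so n = 1.

1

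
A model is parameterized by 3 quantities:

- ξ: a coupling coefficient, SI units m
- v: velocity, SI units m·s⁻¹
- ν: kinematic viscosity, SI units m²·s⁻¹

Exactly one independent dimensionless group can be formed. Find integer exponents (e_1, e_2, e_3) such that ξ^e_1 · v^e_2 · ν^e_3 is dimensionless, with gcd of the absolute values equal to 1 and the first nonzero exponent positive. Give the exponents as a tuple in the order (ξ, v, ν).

L: e_1·(1) + e_2·(1) + e_3·(2) = 0
T: e_1·(0) + e_2·(-1) + e_3·(-1) = 0
Solving this homogeneous linear system for the smallest-integer solution (first nonzero entry positive) gives (1, 1, -1).

(1, 1, -1)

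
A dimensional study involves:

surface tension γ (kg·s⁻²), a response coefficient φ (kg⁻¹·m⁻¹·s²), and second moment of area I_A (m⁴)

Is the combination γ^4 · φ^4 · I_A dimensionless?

Sum the exponent of each base dimension across the product:
  M: 4·[γ]_M + 4·[φ]_M + [I_A]_M = 4·(1) + 4·(-1) + (0) = 0
  L: 4·[γ]_L + 4·[φ]_L + [I_A]_L = 4·(0) + 4·(-1) + (4) = 0
  T: 4·[γ]_T + 4·[φ]_T + [I_A]_T = 4·(-2) + 4·(2) + (0) = 0
All base exponents vanish — dimensionless.

yes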